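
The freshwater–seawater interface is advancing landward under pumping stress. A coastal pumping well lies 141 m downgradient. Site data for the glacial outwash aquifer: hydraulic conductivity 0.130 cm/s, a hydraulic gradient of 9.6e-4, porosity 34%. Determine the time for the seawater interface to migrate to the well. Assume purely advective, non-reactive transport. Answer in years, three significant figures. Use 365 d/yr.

K = 0.130 cm/s × 864 = 112.3 m/d
Specific discharge q = 112.3 × 9.6e-4 = 0.1078 m/d
Seepage velocity v = q / n = 0.1078 / 0.34 = 0.3171 m/d
t = L / v = 141 / 0.3171 = 444.6 d
   = 444.6 / 365 = 1.22 yr

1.22 years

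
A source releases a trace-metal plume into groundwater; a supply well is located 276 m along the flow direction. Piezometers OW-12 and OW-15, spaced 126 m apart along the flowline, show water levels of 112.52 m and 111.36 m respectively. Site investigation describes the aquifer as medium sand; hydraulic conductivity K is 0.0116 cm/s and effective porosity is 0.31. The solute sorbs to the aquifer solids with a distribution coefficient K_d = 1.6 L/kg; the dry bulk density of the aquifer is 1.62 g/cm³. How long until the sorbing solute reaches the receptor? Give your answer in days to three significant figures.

8680 days

Hydraulic gradient i = (112.52 − 111.36) / 126 = 1.16 / 126 = 0.009206
K = 0.0116 cm/s × 864 = 10.02 m/d
Darcy flux q = K·i = 10.02 × 0.009206 = 0.09227 m/d
v_s = q/n_e = 0.09227/0.31 = 0.2976 m/d
Retardation R = 1 + ρ_b·K_d/n = 1 + 1.62×1.6/0.31 = 9.361
Contaminant velocity v_c = v/R = 0.2976/9.361 = 0.03180 m/d
t = L/v_c = 276/0.03180 = 8681 d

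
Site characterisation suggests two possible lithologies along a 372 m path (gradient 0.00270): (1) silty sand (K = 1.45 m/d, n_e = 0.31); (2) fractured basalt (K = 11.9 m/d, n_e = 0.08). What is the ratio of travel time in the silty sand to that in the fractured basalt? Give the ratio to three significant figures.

Unit 1 (silty sand): v = 1.45×0.0027/0.31 = 0.01263 m/d, t = 372/0.01263 = 29460 d
Unit 2 (fractured basalt): v = 11.9×0.0027/0.08 = 0.4016 m/d, t = 372/0.4016 = 926.2 d
t(silty sand) / t(fractured basalt) = 29460/926.2 = 31.8

31.8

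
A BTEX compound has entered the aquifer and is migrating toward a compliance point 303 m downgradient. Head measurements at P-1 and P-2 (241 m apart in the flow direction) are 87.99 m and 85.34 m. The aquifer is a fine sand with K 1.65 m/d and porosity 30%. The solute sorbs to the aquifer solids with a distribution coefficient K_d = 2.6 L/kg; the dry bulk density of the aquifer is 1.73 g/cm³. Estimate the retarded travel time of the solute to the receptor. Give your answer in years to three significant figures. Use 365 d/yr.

220 years

Hydraulic gradient i = (87.99 − 85.34) / 241 = 2.65 / 241 = 0.01100
Darcy flux q = K·i = 1.65 × 0.01100 = 0.01814 m/d
Average linear velocity = 0.01814 / 0.30 = 0.06048 m/d
Retardation R = 1 + ρ_b·K_d/n = 1 + 1.73×2.6/0.30 = 15.99
Contaminant velocity v_c = v/R = 0.06048/15.99 = 0.003781 m/d
t = L/v_c = 303/0.003781 = 80130 d
   = 80130/365 = 220 yr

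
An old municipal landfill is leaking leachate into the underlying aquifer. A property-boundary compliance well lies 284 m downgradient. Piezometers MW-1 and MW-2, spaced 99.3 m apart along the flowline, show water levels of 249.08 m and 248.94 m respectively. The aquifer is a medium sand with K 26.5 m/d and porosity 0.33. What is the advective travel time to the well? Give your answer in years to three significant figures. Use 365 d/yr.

Hydraulic gradient i = (249.08 − 248.94) / 99.3 = 0.14 / 99.3 = 0.001410
q = Ki = 26.5 × 0.001410 = 0.03736 m/d
v_s = q/n_e = 0.03736/0.33 = 0.1132 m/d
t = L / v = 284 / 0.1132 = 2508 d
   = 2508 / 365 = 6.87 yr

6.87 years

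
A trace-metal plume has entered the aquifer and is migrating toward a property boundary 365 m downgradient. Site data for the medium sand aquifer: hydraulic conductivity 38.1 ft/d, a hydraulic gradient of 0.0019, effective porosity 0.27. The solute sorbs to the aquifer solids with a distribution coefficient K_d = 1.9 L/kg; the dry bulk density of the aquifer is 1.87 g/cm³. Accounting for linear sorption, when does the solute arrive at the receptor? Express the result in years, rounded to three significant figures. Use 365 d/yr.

K = 38.1 ft/d × 0.3048 = 11.61 m/d
Darcy flux q = K·i = 11.61 × 0.0019 = 0.02206 m/d
Seepage velocity v = q / n = 0.02206 / 0.27 = 0.08172 m/d
Retardation R = 1 + ρ_b·K_d/n = 1 + 1.87×1.9/0.27 = 14.16
Contaminant velocity v_c = v/R = 0.08172/14.16 = 0.005772 m/d
t = L/v_c = 365/0.005772 = 63240 d
   = 63240/365 = 173 yr

173 years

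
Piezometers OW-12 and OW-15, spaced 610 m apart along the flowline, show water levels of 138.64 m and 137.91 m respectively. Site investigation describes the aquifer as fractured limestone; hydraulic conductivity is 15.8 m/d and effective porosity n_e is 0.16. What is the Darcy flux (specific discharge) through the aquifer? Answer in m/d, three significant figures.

0.0189 m/d

Hydraulic gradient i = (138.64 − 137.91) / 610 = 0.73 / 610 = 0.001197
q = Ki = 15.8 × 0.001197 = 0.01891 m/d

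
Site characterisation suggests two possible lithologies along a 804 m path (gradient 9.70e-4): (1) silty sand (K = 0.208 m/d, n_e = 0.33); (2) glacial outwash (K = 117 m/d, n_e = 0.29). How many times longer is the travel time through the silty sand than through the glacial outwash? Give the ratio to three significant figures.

640

Unit 1 (silty sand): v = 0.208×9.7e-4/0.33 = 6.114e-4 m/d, t = 804/6.114e-4 = 1.315e6 d
Unit 2 (glacial outwash): v = 117×9.7e-4/0.29 = 0.3913 m/d, t = 804/0.3913 = 2054 d
t(silty sand) / t(glacial outwash) = 1.315e6/2054 = 640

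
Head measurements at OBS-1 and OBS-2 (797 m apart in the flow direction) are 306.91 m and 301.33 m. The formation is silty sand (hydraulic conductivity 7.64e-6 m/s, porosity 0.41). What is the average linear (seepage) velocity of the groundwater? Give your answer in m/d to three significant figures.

Hydraulic gradient i = (306.91 − 301.33) / 797 = 5.58 / 797 = 0.007001
K = 7.64e-6 m/s × 86400 s/d = 0.6601 m/d
Darcy flux q = K·i = 0.6601 × 0.007001 = 0.004622 m/d
Seepage velocity v = q / n = 0.004622 / 0.41 = 0.01127 m/d

0.0113 m/d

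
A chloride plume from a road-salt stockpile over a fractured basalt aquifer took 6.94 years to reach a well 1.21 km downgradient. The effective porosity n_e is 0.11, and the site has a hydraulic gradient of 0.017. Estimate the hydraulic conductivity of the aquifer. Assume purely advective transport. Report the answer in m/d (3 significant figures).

t = 6.94 years = 2533 d
L = 1.21 km = 1210 m
v = L / t = 1210 / 2533 = 0.4777 m/d
K = v · n / i = 0.4777 × 0.11 / 0.017 = 3.09 m/d

3.09 m/d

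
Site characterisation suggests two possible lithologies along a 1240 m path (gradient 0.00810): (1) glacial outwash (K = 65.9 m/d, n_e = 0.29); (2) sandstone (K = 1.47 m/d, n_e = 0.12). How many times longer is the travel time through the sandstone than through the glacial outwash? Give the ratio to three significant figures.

Unit 1 (glacial outwash): v = 65.9×0.0081/0.29 = 1.841 m/d, t = 1240/1.841 = 673.7 d
Unit 2 (sandstone): v = 1.47×0.0081/0.12 = 0.09923 m/d, t = 1240/0.09923 = 12500 d
t(sandstone) / t(glacial outwash) = 12500/673.7 = 18.6

18.6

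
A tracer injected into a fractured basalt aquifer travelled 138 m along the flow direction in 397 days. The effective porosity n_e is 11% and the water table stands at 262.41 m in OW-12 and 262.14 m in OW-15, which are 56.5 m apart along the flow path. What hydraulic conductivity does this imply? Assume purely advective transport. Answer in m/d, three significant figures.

Hydraulic gradient i = (262.41 − 262.14) / 56.5 = 0.27 / 56.5 = 0.004779
v = L / t = 138 / 397 = 0.3476 m/d
K = v · n / i = 0.3476 × 0.11 / 0.004779 = 8.00 m/d

8.00 m/d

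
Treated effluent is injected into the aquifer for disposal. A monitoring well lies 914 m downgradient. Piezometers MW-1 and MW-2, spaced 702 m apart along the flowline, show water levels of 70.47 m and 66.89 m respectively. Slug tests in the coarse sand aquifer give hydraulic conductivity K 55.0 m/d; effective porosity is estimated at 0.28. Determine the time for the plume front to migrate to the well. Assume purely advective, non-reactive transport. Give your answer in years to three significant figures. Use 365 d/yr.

Hydraulic gradient i = (70.47 − 66.89) / 702 = 3.58 / 702 = 0.005100
Darcy flux q = K·i = 55.0 × 0.005100 = 0.2805 m/d
Average linear velocity = 0.2805 / 0.28 = 1.002 m/d
t = L / v = 914 / 1.002 = 912.4 d
   = 912.4 / 365 = 2.50 yr

2.50 years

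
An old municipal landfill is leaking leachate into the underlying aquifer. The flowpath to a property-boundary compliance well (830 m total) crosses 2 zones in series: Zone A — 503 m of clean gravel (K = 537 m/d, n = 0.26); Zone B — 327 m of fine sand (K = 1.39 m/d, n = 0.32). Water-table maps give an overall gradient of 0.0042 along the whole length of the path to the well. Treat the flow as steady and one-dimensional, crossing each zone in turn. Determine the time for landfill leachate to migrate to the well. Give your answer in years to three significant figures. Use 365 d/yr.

43.7 years

Steady 1-D flow in series ⇒ the Darcy flux q is identical in every zone and the zone head losses add (resistances L/K in series).
Σ(L/K) = 503/537 + 327/1.39 = 0.9367 + 235.3 = 236.2 d
K_eq = L_total / Σ(L/K) = 830 / 236.2 = 3.514 m/d
q = K_eq · i = 3.514 × 0.0042 = 0.01476 m/d (same in every zone)
Zone A: v = q/n = 0.01476/0.26 = 0.05677 m/d → t_A = 503/0.05677 = 8861 d
Zone B: v = q/n = 0.01476/0.32 = 0.04612 m/d → t_B = 327/0.04612 = 7090 d
Total t = 8861 + 7090 = 15950 d
   = 15950 / 365 = 43.7 yr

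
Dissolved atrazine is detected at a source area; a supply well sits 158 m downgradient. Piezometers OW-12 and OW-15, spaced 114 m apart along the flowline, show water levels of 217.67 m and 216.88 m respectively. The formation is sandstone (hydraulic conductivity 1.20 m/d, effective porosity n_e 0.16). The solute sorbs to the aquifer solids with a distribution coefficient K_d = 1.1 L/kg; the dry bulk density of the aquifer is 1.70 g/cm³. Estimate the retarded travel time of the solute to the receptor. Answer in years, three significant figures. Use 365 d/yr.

106 years

Hydraulic gradient i = (217.67 − 216.88) / 114 = 0.79 / 114 = 0.006930
Specific discharge q = 1.20 × 0.006930 = 0.008316 m/d
Average linear velocity = 0.008316 / 0.16 = 0.05197 m/d
Retardation R = 1 + ρ_b·K_d/n = 1 + 1.70×1.1/0.16 = 12.69
Contaminant velocity v_c = v/R = 0.05197/12.69 = 0.004096 m/d
t = L/v_c = 158/0.004096 = 38570 d
   = 38570/365 = 106 yr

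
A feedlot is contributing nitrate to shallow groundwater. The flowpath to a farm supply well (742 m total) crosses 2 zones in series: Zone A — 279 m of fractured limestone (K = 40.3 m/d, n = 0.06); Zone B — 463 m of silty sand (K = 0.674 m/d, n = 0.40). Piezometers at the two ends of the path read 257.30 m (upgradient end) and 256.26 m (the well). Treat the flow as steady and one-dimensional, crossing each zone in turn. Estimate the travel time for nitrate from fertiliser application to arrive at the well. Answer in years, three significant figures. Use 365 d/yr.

Total head drop ΔH = 257.30 − 256.26 = 1.04 m
Steady 1-D flow in series ⇒ the Darcy flux q is identical in every zone and the zone head losses add (resistances L/K in series).
Σ(L/K) = 279/40.3 + 463/0.674 = 6.923 + 686.9 = 693.9 d
q = ΔH / Σ(L/K) = 1.04 / 693.9 = 0.001499 m/d (same in every zone)
Zone A: v = q/n = 0.001499/0.06 = 0.02498 m/d → t_A = 279/0.02498 = 11170 d
Zone B: v = q/n = 0.001499/0.40 = 0.003747 m/d → t_B = 463/0.003747 = 123600 d
Total t = 11170 + 123600 = 134700 d
   = 134700 / 365 = 369 yr

369 years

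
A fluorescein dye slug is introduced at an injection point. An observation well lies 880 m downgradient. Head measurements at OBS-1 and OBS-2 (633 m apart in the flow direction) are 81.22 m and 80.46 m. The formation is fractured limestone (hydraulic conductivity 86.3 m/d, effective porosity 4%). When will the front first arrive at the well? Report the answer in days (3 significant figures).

Hydraulic gradient i = (81.22 − 80.46) / 633 = 0.76 / 633 = 0.001201
Darcy flux q = K·i = 86.3 × 0.001201 = 0.1036 m/d
Seepage velocity v = q / n = 0.1036 / 0.04 = 2.590 m/d
t = L / v = 880 / 2.590 = 339.7 d

340 days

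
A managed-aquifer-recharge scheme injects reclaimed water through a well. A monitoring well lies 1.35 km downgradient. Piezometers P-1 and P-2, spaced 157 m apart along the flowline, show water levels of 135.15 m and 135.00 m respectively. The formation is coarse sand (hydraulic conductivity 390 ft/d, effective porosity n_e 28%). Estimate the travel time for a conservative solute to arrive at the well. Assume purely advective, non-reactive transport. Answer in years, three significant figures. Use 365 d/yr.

Hydraulic gradient i = (135.15 − 135.00) / 157 = 0.15 / 157 = 9.554e-4
K = 390 ft/d × 0.3048 = 118.9 m/d
q = Ki = 118.9 × 9.554e-4 = 0.1136 m/d
v = Ki/n = 118.9·9.554e-4/0.28 = 0.4056 m/d
L = 1.35 km = 1350 m
t = L / v = 1350 / 0.4056 = 3328 d
   = 3328 / 365 = 9.12 yr

9.12 years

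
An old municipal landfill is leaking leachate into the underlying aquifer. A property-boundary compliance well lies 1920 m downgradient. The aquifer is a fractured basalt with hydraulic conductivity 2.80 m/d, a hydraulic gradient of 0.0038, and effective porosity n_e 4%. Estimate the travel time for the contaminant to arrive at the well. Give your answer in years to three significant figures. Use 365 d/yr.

19.8 years

q = Ki = 2.80 × 0.0038 = 0.01064 m/d
v_s = q/n_e = 0.01064/0.04 = 0.2660 m/d
t = L / v = 1920 / 0.2660 = 7218 d
   = 7218 / 365 = 19.8 yr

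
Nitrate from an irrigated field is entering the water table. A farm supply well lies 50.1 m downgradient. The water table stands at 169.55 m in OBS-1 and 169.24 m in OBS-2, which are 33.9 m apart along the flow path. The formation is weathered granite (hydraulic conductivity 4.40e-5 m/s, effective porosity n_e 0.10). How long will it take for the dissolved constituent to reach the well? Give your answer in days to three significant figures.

144 days

Hydraulic gradient i = (169.55 − 169.24) / 33.9 = 0.31 / 33.9 = 0.009145
K = 4.40e-5 m/s × 86400 s/d = 3.802 m/d
q = Ki = 3.802 × 0.009145 = 0.03476 m/d
Seepage velocity v = q / n = 0.03476 / 0.10 = 0.3476 m/d
t = L / v = 50.1 / 0.3476 = 144.1 d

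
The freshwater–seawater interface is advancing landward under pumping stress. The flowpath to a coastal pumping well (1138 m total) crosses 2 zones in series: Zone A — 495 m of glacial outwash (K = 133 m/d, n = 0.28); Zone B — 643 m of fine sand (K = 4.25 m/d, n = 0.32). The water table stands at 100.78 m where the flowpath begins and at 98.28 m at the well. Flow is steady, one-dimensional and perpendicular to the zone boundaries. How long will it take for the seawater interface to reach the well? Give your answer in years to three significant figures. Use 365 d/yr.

58.5 years

Total head drop ΔH = 100.78 − 98.28 = 2.50 m
Steady 1-D flow in series ⇒ the Darcy flux q is identical in every zone and the zone head losses add (resistances L/K in series).
Σ(L/K) = 495/133 + 643/4.25 = 3.722 + 151.3 = 155.0 d
q = ΔH / Σ(L/K) = 2.50 / 155.0 = 0.01613 m/d (same in every zone)
Zone A: v = q/n = 0.01613/0.28 = 0.05760 m/d → t_A = 495/0.05760 = 8594 d
Zone B: v = q/n = 0.01613/0.32 = 0.05040 m/d → t_B = 643/0.05040 = 12760 d
Total t = 8594 + 12760 = 21350 d
   = 21350 / 365 = 58.5 yr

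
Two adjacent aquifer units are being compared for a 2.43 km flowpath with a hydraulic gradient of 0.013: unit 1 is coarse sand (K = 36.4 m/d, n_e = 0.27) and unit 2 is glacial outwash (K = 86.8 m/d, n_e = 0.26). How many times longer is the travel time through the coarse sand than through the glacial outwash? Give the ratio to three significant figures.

2.48

Unit 1 (coarse sand): v = 36.4×0.013/0.27 = 1.753 m/d, t = 2430/1.753 = 1387 d
Unit 2 (glacial outwash): v = 86.8×0.013/0.26 = 4.340 m/d, t = 2430/4.340 = 559.9 d
t(coarse sand) / t(glacial outwash) = 1387/559.9 = 2.48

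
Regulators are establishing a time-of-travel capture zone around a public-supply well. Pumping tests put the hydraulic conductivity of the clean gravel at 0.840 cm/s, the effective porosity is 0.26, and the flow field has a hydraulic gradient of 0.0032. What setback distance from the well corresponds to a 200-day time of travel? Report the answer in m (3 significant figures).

K = 0.840 cm/s × 864 = 725.8 m/d
Specific discharge q = 725.8 × 0.0032 = 2.322 m/d
v_s = q/n_e = 2.322/0.26 = 8.932 m/d
L = v × T = 8.932 × 200 = 1786 m

1790 m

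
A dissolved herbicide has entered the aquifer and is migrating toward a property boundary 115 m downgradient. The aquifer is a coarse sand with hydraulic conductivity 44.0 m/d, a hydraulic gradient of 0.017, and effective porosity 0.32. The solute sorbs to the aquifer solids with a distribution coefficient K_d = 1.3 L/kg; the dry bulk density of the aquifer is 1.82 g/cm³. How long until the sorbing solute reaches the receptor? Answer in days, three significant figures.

413 days

Darcy flux q = K·i = 44.0 × 0.017 = 0.7480 m/d
Average linear velocity = 0.7480 / 0.32 = 2.338 m/d
Retardation R = 1 + ρ_b·K_d/n = 1 + 1.82×1.3/0.32 = 8.394
Contaminant velocity v_c = v/R = 2.338/8.394 = 0.2785 m/d
t = L/v_c = 115/0.2785 = 413.0 d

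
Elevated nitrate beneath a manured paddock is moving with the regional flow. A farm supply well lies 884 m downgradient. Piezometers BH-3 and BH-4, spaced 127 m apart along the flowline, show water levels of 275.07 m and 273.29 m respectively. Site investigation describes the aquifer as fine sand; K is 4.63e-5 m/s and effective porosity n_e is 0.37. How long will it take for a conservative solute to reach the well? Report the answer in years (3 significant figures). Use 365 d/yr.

16.0 years

Hydraulic gradient i = (275.07 − 273.29) / 127 = 1.78 / 127 = 0.01402
K = 4.63e-5 m/s × 86400 s/d = 4.000 m/d
q = Ki = 4.000 × 0.01402 = 0.05607 m/d
v = Ki/n = 4.000·0.01402/0.37 = 0.1515 m/d
t = L / v = 884 / 0.1515 = 5834 d
   = 5834 / 365 = 16.0 yr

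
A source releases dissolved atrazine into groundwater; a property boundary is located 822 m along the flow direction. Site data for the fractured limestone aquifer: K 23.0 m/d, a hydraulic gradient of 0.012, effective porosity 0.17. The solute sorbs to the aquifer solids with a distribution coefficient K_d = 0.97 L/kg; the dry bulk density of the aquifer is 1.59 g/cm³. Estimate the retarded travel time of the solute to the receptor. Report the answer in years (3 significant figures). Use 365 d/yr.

14.0 years

q = Ki = 23.0 × 0.012 = 0.2760 m/d
Seepage velocity v = q / n = 0.2760 / 0.17 = 1.624 m/d
Retardation R = 1 + ρ_b·K_d/n = 1 + 1.59×0.97/0.17 = 10.07
Contaminant velocity v_c = v/R = 1.624/10.07 = 0.1612 m/d
t = L/v_c = 822/0.1612 = 5100 d
   = 5100/365 = 14.0 yr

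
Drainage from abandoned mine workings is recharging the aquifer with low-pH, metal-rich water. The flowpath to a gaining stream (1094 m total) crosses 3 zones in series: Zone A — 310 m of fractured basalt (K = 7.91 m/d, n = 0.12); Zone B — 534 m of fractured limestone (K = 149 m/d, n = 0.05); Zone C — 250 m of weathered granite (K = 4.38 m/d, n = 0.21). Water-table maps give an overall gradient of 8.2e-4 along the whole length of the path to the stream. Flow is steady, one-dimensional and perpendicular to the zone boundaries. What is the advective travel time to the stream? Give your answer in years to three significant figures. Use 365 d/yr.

For zones in series the flux q is common to all zones; the equivalent conductivity is the harmonic (thickness-weighted) mean, K_eq = L_total / Σ(L_j/K_j).
Σ(L/K) = 310/7.91 + 534/149 + 250/4.38 = 39.19 + 3.584 + 57.08 = 99.85 d
K_eq = L_total / Σ(L/K) = 1094 / 99.85 = 10.96 m/d
q = K_eq · i = 10.96 × 8.2e-4 = 0.008984 m/d (same in every zone)
Zone A: v = q/n = 0.008984/0.12 = 0.07487 m/d → t_A = 310/0.07487 = 4141 d
Zone B: v = q/n = 0.008984/0.05 = 0.1797 m/d → t_B = 534/0.1797 = 2972 d
Zone C: v = q/n = 0.008984/0.21 = 0.04278 m/d → t_C = 250/0.04278 = 5844 d
Total t = 4141 + 2972 + 5844 = 12960 d
   = 12960 / 365 = 35.5 yr

35.5 years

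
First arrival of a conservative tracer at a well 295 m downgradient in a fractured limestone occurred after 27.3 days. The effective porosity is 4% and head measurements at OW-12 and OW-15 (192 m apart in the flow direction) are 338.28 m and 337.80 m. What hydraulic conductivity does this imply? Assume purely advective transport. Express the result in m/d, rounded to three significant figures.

173 m/d

Hydraulic gradient i = (338.28 − 337.80) / 192 = 0.48 / 192 = 0.002500
v = L / t = 295 / 27.3 = 10.81 m/d
K = v · n / i = 10.81 × 0.04 / 0.002500 = 173 m/d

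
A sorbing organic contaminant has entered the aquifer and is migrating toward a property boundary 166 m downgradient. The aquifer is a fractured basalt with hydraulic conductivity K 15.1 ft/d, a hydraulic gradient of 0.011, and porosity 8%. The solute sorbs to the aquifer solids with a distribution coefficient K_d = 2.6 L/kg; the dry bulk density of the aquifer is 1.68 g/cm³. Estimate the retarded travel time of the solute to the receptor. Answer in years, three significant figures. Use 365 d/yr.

K = 15.1 ft/d × 0.3048 = 4.602 m/d
q = Ki = 4.602 × 0.011 = 0.05063 m/d
Seepage velocity v = q / n = 0.05063 / 0.08 = 0.6328 m/d
Retardation R = 1 + ρ_b·K_d/n = 1 + 1.68×2.6/0.08 = 55.60
Contaminant velocity v_c = v/R = 0.6328/55.60 = 0.01138 m/d
t = L/v_c = 166/0.01138 = 14580 d
   = 14580/365 = 40.0 yr

40.0 years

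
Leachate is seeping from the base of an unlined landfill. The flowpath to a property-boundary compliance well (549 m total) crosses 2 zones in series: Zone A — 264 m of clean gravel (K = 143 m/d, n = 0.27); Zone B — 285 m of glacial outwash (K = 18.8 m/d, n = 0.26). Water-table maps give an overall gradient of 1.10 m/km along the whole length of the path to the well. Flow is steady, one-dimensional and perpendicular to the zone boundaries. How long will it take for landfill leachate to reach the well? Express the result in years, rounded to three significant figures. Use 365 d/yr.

For zones in series the flux q is common to all zones; the equivalent conductivity is the harmonic (thickness-weighted) mean, K_eq = L_total / Σ(L_j/K_j).
Σ(L/K) = 264/143 + 285/18.8 = 1.846 + 15.16 = 17.01 d
K_eq = L_total / Σ(L/K) = 549 / 17.01 = 32.28 m/d
q = K_eq · i = 32.28 × 0.0011 = 0.03551 m/d (same in every zone)
Zone A: v = q/n = 0.03551/0.27 = 0.1315 m/d → t_A = 264/0.1315 = 2007 d
Zone B: v = q/n = 0.03551/0.26 = 0.1366 m/d → t_B = 285/0.1366 = 2087 d
Total t = 2007 + 2087 = 4094 d
   = 4094 / 365 = 11.2 yr

11.2 years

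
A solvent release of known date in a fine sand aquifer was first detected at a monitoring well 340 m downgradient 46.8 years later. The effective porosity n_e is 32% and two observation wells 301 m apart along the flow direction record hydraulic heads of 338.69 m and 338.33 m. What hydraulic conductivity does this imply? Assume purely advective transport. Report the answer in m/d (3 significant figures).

5.33 m/d

Hydraulic gradient i = (338.69 − 338.33) / 301 = 0.36 / 301 = 0.001196
t = 46.8 years = 17080 d
v = L / t = 340 / 17080 = 0.01990 m/d
K = v · n / i = 0.01990 × 0.32 / 0.001196 = 5.33 m/d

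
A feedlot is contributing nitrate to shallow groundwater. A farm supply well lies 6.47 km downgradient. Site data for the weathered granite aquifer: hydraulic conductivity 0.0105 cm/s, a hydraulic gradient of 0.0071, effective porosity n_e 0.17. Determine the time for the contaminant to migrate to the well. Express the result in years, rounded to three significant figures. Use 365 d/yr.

K = 0.0105 cm/s × 864 = 9.072 m/d
Darcy flux q = K·i = 9.072 × 0.0071 = 0.06441 m/d
v = Ki/n = 9.072·0.0071/0.17 = 0.3789 m/d
L = 6.47 km = 6470 m
t = L / v = 6470 / 0.3789 = 17080 d
   = 17080 / 365 = 46.8 yr

46.8 years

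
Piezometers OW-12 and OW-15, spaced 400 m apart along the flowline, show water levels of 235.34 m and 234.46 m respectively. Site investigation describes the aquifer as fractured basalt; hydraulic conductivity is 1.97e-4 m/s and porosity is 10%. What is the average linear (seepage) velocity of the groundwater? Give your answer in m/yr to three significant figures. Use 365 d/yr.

137 m/yr

Hydraulic gradient i = (235.34 − 234.46) / 400 = 0.88 / 400 = 0.002200
K = 1.97e-4 m/s × 86400 s/d = 17.02 m/d
q = Ki = 17.02 × 0.002200 = 0.03745 m/d
Average linear velocity = 0.03745 / 0.10 = 0.3745 m/d
   = 0.3745 × 365 = 137 m/yr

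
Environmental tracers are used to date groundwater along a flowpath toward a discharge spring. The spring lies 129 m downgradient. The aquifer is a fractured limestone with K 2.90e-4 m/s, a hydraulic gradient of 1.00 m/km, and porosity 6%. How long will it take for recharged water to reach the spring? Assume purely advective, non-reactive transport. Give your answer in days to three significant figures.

K = 2.90e-4 m/s × 86400 s/d = 25.06 m/d
Darcy flux q = K·i = 25.06 × 0.0010 = 0.02506 m/d
Seepage velocity v = q / n = 0.02506 / 0.06 = 0.4176 m/d
t = L / v = 129 / 0.4176 = 308.9 d

309 days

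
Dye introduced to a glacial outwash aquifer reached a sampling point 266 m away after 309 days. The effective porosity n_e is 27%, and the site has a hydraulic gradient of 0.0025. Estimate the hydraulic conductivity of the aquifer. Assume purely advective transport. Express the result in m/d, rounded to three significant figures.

93.0 m/d

v = L / t = 266 / 309 = 0.8608 m/d
K = v · n / i = 0.8608 × 0.27 / 0.0025 = 93.0 m/d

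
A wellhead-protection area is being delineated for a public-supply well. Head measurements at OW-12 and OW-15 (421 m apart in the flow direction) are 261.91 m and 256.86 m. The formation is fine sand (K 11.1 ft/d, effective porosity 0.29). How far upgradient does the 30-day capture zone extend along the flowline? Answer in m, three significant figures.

Hydraulic gradient i = (261.91 − 256.86) / 421 = 5.05 / 421 = 0.01200
K = 11.1 ft/d × 0.3048 = 3.383 m/d
Darcy flux q = K·i = 3.383 × 0.01200 = 0.04058 m/d
Average linear velocity = 0.04058 / 0.29 = 0.1399 m/d
L = v × T = 0.1399 × 30 = 4.198 m

4.20 m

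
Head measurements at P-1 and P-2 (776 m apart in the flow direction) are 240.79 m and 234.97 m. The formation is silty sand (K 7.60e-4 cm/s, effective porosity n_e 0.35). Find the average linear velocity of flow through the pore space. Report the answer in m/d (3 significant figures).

0.0141 m/d

Hydraulic gradient i = (240.79 − 234.97) / 776 = 5.82 / 776 = 0.007500
K = 7.60e-4 cm/s × 864 = 0.6566 m/d
Darcy flux q = K·i = 0.6566 × 0.007500 = 0.004925 m/d
Seepage velocity v = q / n = 0.004925 / 0.35 = 0.01407 m/d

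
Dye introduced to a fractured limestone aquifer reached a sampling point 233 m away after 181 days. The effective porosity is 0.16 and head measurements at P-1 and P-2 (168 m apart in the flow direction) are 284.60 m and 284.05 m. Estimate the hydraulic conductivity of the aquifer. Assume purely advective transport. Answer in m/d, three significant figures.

Hydraulic gradient i = (284.60 − 284.05) / 168 = 0.55 / 168 = 0.003274
v = L / t = 233 / 181 = 1.287 m/d
K = v · n / i = 1.287 × 0.16 / 0.003274 = 62.9 m/d

62.9 m/d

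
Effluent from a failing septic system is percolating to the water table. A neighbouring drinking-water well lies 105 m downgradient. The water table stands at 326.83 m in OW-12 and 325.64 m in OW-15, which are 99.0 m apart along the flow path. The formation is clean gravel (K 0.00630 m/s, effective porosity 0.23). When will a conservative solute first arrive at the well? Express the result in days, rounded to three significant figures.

Hydraulic gradient i = (326.83 − 325.64) / 99.0 = 1.19 / 99.0 = 0.01202
K = 0.00630 m/s × 86400 s/d = 544.3 m/d
q = Ki = 544.3 × 0.01202 = 6.543 m/d
Seepage velocity v = q / n = 6.543 / 0.23 = 28.45 m/d
t = L / v = 105 / 28.45 = 3.691 d

3.69 days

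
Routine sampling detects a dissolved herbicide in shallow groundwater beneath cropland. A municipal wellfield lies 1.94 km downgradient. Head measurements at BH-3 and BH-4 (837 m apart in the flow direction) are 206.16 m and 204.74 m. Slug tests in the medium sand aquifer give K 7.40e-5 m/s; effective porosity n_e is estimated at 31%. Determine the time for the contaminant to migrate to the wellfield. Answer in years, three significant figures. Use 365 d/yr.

Hydraulic gradient i = (206.16 − 204.74) / 837 = 1.42 / 837 = 0.001697
K = 7.40e-5 m/s × 86400 s/d = 6.394 m/d
Specific discharge q = 6.394 × 0.001697 = 0.01085 m/d
v_s = q/n_e = 0.01085/0.31 = 0.03499 m/d
L = 1.94 km = 1940 m
t = L / v = 1940 / 0.03499 = 55440 d
   = 55440 / 365 = 152 yr

152 years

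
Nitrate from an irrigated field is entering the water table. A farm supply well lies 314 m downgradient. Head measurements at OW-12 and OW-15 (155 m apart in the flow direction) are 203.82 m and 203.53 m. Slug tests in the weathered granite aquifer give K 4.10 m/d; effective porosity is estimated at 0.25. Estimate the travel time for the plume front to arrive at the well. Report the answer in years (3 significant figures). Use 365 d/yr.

Hydraulic gradient i = (203.82 − 203.53) / 155 = 0.29 / 155 = 0.001871
Darcy flux q = K·i = 4.10 × 0.001871 = 0.007671 m/d
v_s = q/n_e = 0.007671/0.25 = 0.03068 m/d
t = L / v = 314 / 0.03068 = 10230 d
   = 10230 / 365 = 28.0 yr

28.0 years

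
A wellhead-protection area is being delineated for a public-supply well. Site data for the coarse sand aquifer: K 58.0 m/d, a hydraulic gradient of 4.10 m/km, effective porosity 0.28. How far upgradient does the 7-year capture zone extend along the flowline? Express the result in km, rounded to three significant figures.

2.17 km

Specific discharge q = 58.0 × 0.0041 = 0.2378 m/d
Seepage velocity v = q / n = 0.2378 / 0.28 = 0.8493 m/d
T = 7 yr × 365 = 2555 d
L = v × T = 0.8493 × 2555 = 2170 m
   = 2.17 km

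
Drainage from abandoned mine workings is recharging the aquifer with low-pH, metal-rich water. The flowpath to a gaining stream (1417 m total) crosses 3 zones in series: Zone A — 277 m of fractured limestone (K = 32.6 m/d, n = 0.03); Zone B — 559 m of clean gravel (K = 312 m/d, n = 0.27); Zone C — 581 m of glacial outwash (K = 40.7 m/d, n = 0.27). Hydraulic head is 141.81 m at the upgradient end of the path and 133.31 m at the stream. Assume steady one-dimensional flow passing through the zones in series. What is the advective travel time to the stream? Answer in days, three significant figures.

Total head drop ΔH = 141.81 − 133.31 = 8.50 m
Steady 1-D flow in series ⇒ the Darcy flux q is identical in every zone and the zone head losses add (resistances L/K in series).
Σ(L/K) = 277/32.6 + 559/312 + 581/40.7 = 8.497 + 1.792 + 14.28 = 24.56 d
q = ΔH / Σ(L/K) = 8.50 / 24.56 = 0.3460 m/d (same in every zone)
Zone A: v = q/n = 0.3460/0.03 = 11.53 m/d → t_A = 277/11.53 = 24.01 d
Zone B: v = q/n = 0.3460/0.27 = 1.282 m/d → t_B = 559/1.282 = 436.2 d
Zone C: v = q/n = 0.3460/0.27 = 1.282 m/d → t_C = 581/1.282 = 453.3 d
Total t = 24.01 + 436.2 + 453.3 = 913.5 d

914 days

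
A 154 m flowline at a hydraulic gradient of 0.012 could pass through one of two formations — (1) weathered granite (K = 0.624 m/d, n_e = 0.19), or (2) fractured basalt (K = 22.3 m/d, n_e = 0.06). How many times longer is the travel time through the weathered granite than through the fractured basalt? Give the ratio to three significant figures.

Unit 1 (weathered granite): v = 0.624×0.012/0.19 = 0.03941 m/d, t = 154/0.03941 = 3908 d
Unit 2 (fractured basalt): v = 22.3×0.012/0.06 = 4.460 m/d, t = 154/4.460 = 34.53 d
t(weathered granite) / t(fractured basalt) = 3908/34.53 = 113

113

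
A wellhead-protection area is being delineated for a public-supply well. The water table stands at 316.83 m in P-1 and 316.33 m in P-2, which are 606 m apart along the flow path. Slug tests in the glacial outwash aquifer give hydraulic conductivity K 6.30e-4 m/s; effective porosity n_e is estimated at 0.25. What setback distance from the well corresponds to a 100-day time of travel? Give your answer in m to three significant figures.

18.0 m

Hydraulic gradient i = (316.83 − 316.33) / 606 = 0.50 / 606 = 8.251e-4
K = 6.30e-4 m/s × 86400 s/d = 54.43 m/d
Darcy flux q = K·i = 54.43 × 8.251e-4 = 0.04491 m/d
v_s = q/n_e = 0.04491/0.25 = 0.1796 m/d
L = v × T = 0.1796 × 100 = 17.96 m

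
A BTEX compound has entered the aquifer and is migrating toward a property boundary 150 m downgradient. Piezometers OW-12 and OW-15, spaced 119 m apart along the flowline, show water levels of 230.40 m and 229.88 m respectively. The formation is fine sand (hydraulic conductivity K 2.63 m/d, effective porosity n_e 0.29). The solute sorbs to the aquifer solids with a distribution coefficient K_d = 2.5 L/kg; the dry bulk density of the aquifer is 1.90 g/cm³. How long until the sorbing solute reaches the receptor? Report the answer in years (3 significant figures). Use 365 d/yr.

Hydraulic gradient i = (230.40 − 229.88) / 119 = 0.52 / 119 = 0.004370
q = Ki = 2.63 × 0.004370 = 0.01149 m/d
v = Ki/n = 2.63·0.004370/0.29 = 0.03963 m/d
Retardation R = 1 + ρ_b·K_d/n = 1 + 1.90×2.5/0.29 = 17.38
Contaminant velocity v_c = v/R = 0.03963/17.38 = 0.002280 m/d
t = L/v_c = 150/0.002280 = 65780 d
   = 65780/365 = 180 yr

180 years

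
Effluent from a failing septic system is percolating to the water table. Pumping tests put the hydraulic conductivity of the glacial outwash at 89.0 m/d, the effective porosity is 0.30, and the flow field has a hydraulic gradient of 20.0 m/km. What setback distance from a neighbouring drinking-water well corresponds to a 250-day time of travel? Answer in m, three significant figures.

1480 m

Specific discharge q = 89.0 × 0.020 = 1.780 m/d
Average linear velocity = 1.780 / 0.30 = 5.933 m/d
L = v × T = 5.933 × 250 = 1483 m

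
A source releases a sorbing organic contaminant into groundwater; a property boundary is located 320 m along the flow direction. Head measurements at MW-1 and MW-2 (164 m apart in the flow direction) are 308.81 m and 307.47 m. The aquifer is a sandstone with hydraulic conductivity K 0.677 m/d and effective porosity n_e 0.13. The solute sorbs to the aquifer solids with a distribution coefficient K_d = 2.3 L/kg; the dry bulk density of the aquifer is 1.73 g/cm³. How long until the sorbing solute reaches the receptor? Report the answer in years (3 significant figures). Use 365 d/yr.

651 years

Hydraulic gradient i = (308.81 − 307.47) / 164 = 1.34 / 164 = 0.008171
Darcy flux q = K·i = 0.677 × 0.008171 = 0.005532 m/d
Seepage velocity v = q / n = 0.005532 / 0.13 = 0.04255 m/d
Retardation R = 1 + ρ_b·K_d/n = 1 + 1.73×2.3/0.13 = 31.61
Contaminant velocity v_c = v/R = 0.04255/31.61 = 0.001346 m/d
t = L/v_c = 320/0.001346 = 237700 d
   = 237700/365 = 651 yr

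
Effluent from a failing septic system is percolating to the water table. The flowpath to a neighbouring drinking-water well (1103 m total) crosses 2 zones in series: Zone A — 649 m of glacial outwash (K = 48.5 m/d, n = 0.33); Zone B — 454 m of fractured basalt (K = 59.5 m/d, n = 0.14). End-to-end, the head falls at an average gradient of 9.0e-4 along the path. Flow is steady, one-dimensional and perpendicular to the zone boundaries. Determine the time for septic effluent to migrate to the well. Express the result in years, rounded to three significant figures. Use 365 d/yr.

16.1 years

For zones in series the flux q is common to all zones; the equivalent conductivity is the harmonic (thickness-weighted) mean, K_eq = L_total / Σ(L_j/K_j).
Σ(L/K) = 649/48.5 + 454/59.5 = 13.38 + 7.630 = 21.01 d
K_eq = L_total / Σ(L/K) = 1103 / 21.01 = 52.49 m/d
q = K_eq · i = 52.49 × 9.0e-4 = 0.04725 m/d (same in every zone)
Zone A: v = q/n = 0.04725/0.33 = 0.1432 m/d → t_A = 649/0.1432 = 4533 d
Zone B: v = q/n = 0.04725/0.14 = 0.3375 m/d → t_B = 454/0.3375 = 1345 d
Total t = 4533 + 1345 = 5878 d
   = 5878 / 365 = 16.1 yr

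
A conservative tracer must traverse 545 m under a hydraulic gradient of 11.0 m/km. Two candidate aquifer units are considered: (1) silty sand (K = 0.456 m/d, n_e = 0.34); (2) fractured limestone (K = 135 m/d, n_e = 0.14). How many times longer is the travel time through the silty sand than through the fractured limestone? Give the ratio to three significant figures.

719

Unit 1 (silty sand): v = 0.456×0.011/0.34 = 0.01475 m/d, t = 545/0.01475 = 36940 d
Unit 2 (fractured limestone): v = 135×0.011/0.14 = 10.61 m/d, t = 545/10.61 = 51.38 d
t(silty sand) / t(fractured limestone) = 36940/51.38 = 719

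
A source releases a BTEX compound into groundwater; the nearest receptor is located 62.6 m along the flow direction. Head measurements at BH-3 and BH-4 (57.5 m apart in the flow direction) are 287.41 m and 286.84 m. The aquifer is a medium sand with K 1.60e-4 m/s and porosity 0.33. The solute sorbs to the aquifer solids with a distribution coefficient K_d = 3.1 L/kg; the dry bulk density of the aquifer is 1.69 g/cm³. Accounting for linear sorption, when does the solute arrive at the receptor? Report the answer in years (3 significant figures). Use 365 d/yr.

6.97 years

Hydraulic gradient i = (287.41 − 286.84) / 57.5 = 0.57 / 57.5 = 0.009913
K = 1.60e-4 m/s × 86400 s/d = 13.82 m/d
q = Ki = 13.82 × 0.009913 = 0.1370 m/d
Average linear velocity = 0.1370 / 0.33 = 0.4153 m/d
Retardation R = 1 + ρ_b·K_d/n = 1 + 1.69×3.1/0.33 = 16.88
Contaminant velocity v_c = v/R = 0.4153/16.88 = 0.02461 m/d
t = L/v_c = 62.6/0.02461 = 2544 d
   = 2544/365 = 6.97 yr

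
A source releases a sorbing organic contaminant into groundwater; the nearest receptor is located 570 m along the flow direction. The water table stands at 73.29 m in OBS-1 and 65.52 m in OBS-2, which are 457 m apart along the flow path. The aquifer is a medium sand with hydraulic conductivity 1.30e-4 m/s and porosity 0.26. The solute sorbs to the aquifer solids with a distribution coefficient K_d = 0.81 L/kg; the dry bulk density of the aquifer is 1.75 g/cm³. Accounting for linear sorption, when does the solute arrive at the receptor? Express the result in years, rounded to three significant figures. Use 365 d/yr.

Hydraulic gradient i = (73.29 − 65.52) / 457 = 7.77 / 457 = 0.01700
K = 1.30e-4 m/s × 86400 s/d = 11.23 m/d
q = Ki = 11.23 × 0.01700 = 0.1910 m/d
Average linear velocity = 0.1910 / 0.26 = 0.7345 m/d
Retardation R = 1 + ρ_b·K_d/n = 1 + 1.75×0.81/0.26 = 6.452
Contaminant velocity v_c = v/R = 0.7345/6.452 = 0.1138 m/d
t = L/v_c = 570/0.1138 = 5007 d
   = 5007/365 = 13.7 yr

13.7 years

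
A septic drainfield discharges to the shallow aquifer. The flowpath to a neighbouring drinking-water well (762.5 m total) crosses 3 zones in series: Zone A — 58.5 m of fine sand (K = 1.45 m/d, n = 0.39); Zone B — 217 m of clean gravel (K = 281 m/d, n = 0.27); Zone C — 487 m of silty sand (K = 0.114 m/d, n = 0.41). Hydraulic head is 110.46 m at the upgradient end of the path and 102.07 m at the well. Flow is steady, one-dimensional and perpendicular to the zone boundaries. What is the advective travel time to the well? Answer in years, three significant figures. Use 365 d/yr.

396 years

Total head drop ΔH = 110.46 − 102.07 = 8.39 m
Steady 1-D flow in series ⇒ the Darcy flux q is identical in every zone and the zone head losses add (resistances L/K in series).
Σ(L/K) = 58.5/1.45 + 217/281 + 487/0.114 = 40.34 + 0.7722 + 4272 = 4313 d
q = ΔH / Σ(L/K) = 8.39 / 4313 = 0.001945 m/d (same in every zone)
Zone A: v = q/n = 0.001945/0.39 = 0.004988 m/d → t_A = 58.5/0.004988 = 11730 d
Zone B: v = q/n = 0.001945/0.27 = 0.007205 m/d → t_B = 217/0.007205 = 30120 d
Zone C: v = q/n = 0.001945/0.41 = 0.004745 m/d → t_C = 487/0.004745 = 102600 d
Total t = 11730 + 30120 + 102600 = 144500 d
   = 144500 / 365 = 396 yr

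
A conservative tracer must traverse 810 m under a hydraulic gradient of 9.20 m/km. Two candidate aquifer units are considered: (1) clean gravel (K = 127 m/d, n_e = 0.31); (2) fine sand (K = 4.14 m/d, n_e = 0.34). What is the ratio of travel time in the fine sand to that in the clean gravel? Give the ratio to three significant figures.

33.6

Unit 1 (clean gravel): v = 127×0.0092/0.31 = 3.769 m/d, t = 810/3.769 = 214.9 d
Unit 2 (fine sand): v = 4.14×0.0092/0.34 = 0.1120 m/d, t = 810/0.1120 = 7231 d
t(fine sand) / t(clean gravel) = 7231/214.9 = 33.6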